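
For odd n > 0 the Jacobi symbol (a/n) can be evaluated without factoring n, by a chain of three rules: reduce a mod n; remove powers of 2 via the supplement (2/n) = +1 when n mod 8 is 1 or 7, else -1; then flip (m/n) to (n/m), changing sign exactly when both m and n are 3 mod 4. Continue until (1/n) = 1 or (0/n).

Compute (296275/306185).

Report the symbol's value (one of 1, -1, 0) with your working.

reciprocity: (296275/306185) = +1·(306185/296275) since 296275 mod 4 = 3, 306185 mod 4 = 1; sign now +1
(306185/296275) = (9910/296275)   [reduce mod 296275]
9910 = 2^1·4955; (2/296275) = -1 since 296275 mod 8 = 3, so (9910/296275) = (-1)^1·(4955/296275); sign now -1
reciprocity: (4955/296275) = -1·(296275/4955) since 4955 mod 4 = 3, 296275 mod 4 = 3; sign now +1
(296275/4955) = (3930/4955)   [reduce mod 4955]
3930 = 2^1·1965; (2/4955) = -1 since 4955 mod 8 = 3, so (3930/4955) = (-1)^1·(1965/4955); sign now -1
reciprocity: (1965/4955) = +1·(4955/1965) since 1965 mod 4 = 1, 4955 mod 4 = 3; sign now -1
(4955/1965) = (1025/1965)   [reduce mod 1965]
reciprocity: (1025/1965) = +1·(1965/1025) since 1025 mod 4 = 1, 1965 mod 4 = 1; sign now -1
(1965/1025) = (940/1025)   [reduce mod 1025]
940 = 2^2·235; (2/1025) = +1 since 1025 mod 8 = 1, so (940/1025) = (+1)^2·(235/1025); sign now -1
reciprocity: (235/1025) = +1·(1025/235) since 235 mod 4 = 3, 1025 mod 4 = 1; sign now -1
(1025/235) = (85/235)   [reduce mod 235]
reciprocity: (85/235) = +1·(235/85) since 85 mod 4 = 1, 235 mod 4 = 3; sign now -1
(235/85) = (65/85)   [reduce mod 85]
reciprocity: (65/85) = +1·(85/65) since 65 mod 4 = 1, 85 mod 4 = 1; sign now -1
(85/65) = (20/65)   [reduce mod 65]
20 = 2^2·5; (2/65) = +1 since 65 mod 8 = 1, so (20/65) = (+1)^2·(5/65); sign now -1
reciprocity: (5/65) = +1·(65/5) since 5 mod 4 = 1, 65 mod 4 = 1; sign now -1
(65/5) = (0/5)   [reduce mod 5]
(0/5) = 0   [gcd(a, n) > 1]; final value = 0

0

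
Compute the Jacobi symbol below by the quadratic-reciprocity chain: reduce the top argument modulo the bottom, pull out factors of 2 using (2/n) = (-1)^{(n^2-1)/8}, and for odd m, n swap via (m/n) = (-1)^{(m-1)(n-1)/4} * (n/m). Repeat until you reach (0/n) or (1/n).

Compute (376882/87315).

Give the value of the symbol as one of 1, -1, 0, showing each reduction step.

(376882/87315) = (27622/87315)   [reduce mod 87315]
27622 = 2^1·13811; (2/87315) = -1 since 87315 mod 8 = 3, so (27622/87315) = (-1)^1·(13811/87315); sign now -1
reciprocity: (13811/87315) = -1·(87315/13811) since 13811 mod 4 = 3, 87315 mod 4 = 3; sign now +1
(87315/13811) = (4449/13811)   [reduce mod 13811]
reciprocity: (4449/13811) = +1·(13811/4449) since 4449 mod 4 = 1, 13811 mod 4 = 3; sign now +1
(13811/4449) = (464/4449)   [reduce mod 4449]
464 = 2^4·29; (2/4449) = +1 since 4449 mod 8 = 1, so (464/4449) = (+1)^4·(29/4449); sign now +1
reciprocity: (29/4449) = +1·(4449/29) since 29 mod 4 = 1, 4449 mod 4 = 1; sign now +1
(4449/29) = (12/29)   [reduce mod 29]
12 = 2^2·3; (2/29) = -1 since 29 mod 8 = 5, so (12/29) = (-1)^2·(3/29); sign now +1
reciprocity: (3/29) = +1·(29/3) since 3 mod 4 = 3, 29 mod 4 = 1; sign now +1
(29/3) = (2/3)   [reduce mod 3]
2 = 2^1·1; (2/3) = -1 since 3 mod 8 = 3, so (2/3) = (-1)^1·(1/3); sign now -1
(1/3) = 1; final value = sign = -1

-1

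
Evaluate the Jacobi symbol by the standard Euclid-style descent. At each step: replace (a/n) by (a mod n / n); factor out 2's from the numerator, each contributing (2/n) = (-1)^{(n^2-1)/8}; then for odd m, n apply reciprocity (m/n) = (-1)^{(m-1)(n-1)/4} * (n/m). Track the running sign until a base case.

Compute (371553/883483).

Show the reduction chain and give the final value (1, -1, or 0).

-1

flip (371553/883483) -> (883483/371553): both odd, 371553 mod 4 = 1, 883483 mod 4 = 3, so the flip contributes +1; sign now +1
(883483/371553): 883483 mod 371553 = 140377, so (883483/371553) = (140377/371553)
flip (140377/371553) -> (371553/140377): both odd, 140377 mod 4 = 1, 371553 mod 4 = 1, so the flip contributes +1; sign now +1
(371553/140377): 371553 mod 140377 = 90799, so (371553/140377) = (90799/140377)
flip (90799/140377) -> (140377/90799): both odd, 90799 mod 4 = 3, 140377 mod 4 = 1, so the flip contributes +1; sign now +1
(140377/90799): 140377 mod 90799 = 49578, so (140377/90799) = (49578/90799)
factor out 2^1: 49578 = 2^1·24789; with 90799 mod 8 = 7, (2/90799) = +1; sign now +1; continue with (24789/90799)
flip (24789/90799) -> (90799/24789): both odd, 24789 mod 4 = 1, 90799 mod 4 = 3, so the flip contributes +1; sign now +1
(90799/24789): 90799 mod 24789 = 16432, so (90799/24789) = (16432/24789)
factor out 2^4: 16432 = 2^4·1027; with 24789 mod 8 = 5, (2/24789) = -1; sign now +1; continue with (1027/24789)
flip (1027/24789) -> (24789/1027): both odd, 1027 mod 4 = 3, 24789 mod 4 = 1, so the flip contributes +1; sign now +1
(24789/1027): 24789 mod 1027 = 141, so (24789/1027) = (141/1027)
flip (141/1027) -> (1027/141): both odd, 141 mod 4 = 1, 1027 mod 4 = 3, so the flip contributes +1; sign now +1
(1027/141): 1027 mod 141 = 40, so (1027/141) = (40/141)
factor out 2^3: 40 = 2^3·5; with 141 mod 8 = 5, (2/141) = -1; sign now -1; continue with (5/141)
flip (5/141) -> (141/5): both odd, 5 mod 4 = 1, 141 mod 4 = 1, so the flip contributes +1; sign now -1
(141/5): 141 mod 5 = 1, so (141/5) = (1/5)
reached (1/5) = 1, so the symbol is -1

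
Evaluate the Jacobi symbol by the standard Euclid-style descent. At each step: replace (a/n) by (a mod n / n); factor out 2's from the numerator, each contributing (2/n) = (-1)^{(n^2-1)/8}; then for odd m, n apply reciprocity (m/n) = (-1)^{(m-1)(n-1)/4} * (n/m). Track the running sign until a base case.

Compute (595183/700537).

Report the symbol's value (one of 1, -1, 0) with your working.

1

flip (595183/700537) -> (700537/595183): both odd, 595183 mod 4 = 3, 700537 mod 4 = 1, so the flip contributes +1; sign now +1
(700537/595183): 700537 mod 595183 = 105354, so (700537/595183) = (105354/595183)
factor out 2^1: 105354 = 2^1·52677; with 595183 mod 8 = 7, (2/595183) = +1; sign now +1; continue with (52677/595183)
flip (52677/595183) -> (595183/52677): both odd, 52677 mod 4 = 1, 595183 mod 4 = 3, so the flip contributes +1; sign now +1
(595183/52677): 595183 mod 52677 = 15736, so (595183/52677) = (15736/52677)
factor out 2^3: 15736 = 2^3·1967; with 52677 mod 8 = 5, (2/52677) = -1; sign now -1; continue with (1967/52677)
flip (1967/52677) -> (52677/1967): both odd, 1967 mod 4 = 3, 52677 mod 4 = 1, so the flip contributes +1; sign now -1
(52677/1967): 52677 mod 1967 = 1535, so (52677/1967) = (1535/1967)
flip (1535/1967) -> (1967/1535): both odd, 1535 mod 4 = 3, 1967 mod 4 = 3, so the flip contributes -1; sign now +1
(1967/1535): 1967 mod 1535 = 432, so (1967/1535) = (432/1535)
factor out 2^4: 432 = 2^4·27; with 1535 mod 8 = 7, (2/1535) = +1; sign now +1; continue with (27/1535)
flip (27/1535) -> (1535/27): both odd, 27 mod 4 = 3, 1535 mod 4 = 3, so the flip contributes -1; sign now -1
(1535/27): 1535 mod 27 = 23, so (1535/27) = (23/27)
flip (23/27) -> (27/23): both odd, 23 mod 4 = 3, 27 mod 4 = 3, so the flip contributes -1; sign now +1
(27/23): 27 mod 23 = 4, so (27/23) = (4/23)
factor out 2^2: 4 = 2^2·1; with 23 mod 8 = 7, (2/23) = +1; sign now +1; continue with (1/23)
reached (1/23) = 1, so the symbol is +1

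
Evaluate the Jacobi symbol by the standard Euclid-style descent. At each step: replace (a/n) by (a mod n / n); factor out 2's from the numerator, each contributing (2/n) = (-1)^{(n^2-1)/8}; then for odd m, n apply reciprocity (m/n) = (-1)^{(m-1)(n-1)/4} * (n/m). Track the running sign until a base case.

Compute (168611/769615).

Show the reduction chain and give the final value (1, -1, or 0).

reciprocity: (168611/769615) = -1·(769615/168611) since 168611 mod 4 = 3, 769615 mod 4 = 3; sign now -1
(769615/168611) = (95171/168611)   [reduce mod 168611]
reciprocity: (95171/168611) = -1·(168611/95171) since 95171 mod 4 = 3, 168611 mod 4 = 3; sign now +1
(168611/95171) = (73440/95171)   [reduce mod 95171]
73440 = 2^5·2295; (2/95171) = -1 since 95171 mod 8 = 3, so (73440/95171) = (-1)^5·(2295/95171); sign now -1
reciprocity: (2295/95171) = -1·(95171/2295) since 2295 mod 4 = 3, 95171 mod 4 = 3; sign now +1
(95171/2295) = (1076/2295)   [reduce mod 2295]
1076 = 2^2·269; (2/2295) = +1 since 2295 mod 8 = 7, so (1076/2295) = (+1)^2·(269/2295); sign now +1
reciprocity: (269/2295) = +1·(2295/269) since 269 mod 4 = 1, 2295 mod 4 = 3; sign now +1
(2295/269) = (143/269)   [reduce mod 269]
reciprocity: (143/269) = +1·(269/143) since 143 mod 4 = 3, 269 mod 4 = 1; sign now +1
(269/143) = (126/143)   [reduce mod 143]
126 = 2^1·63; (2/143) = +1 since 143 mod 8 = 7, so (126/143) = (+1)^1·(63/143); sign now +1
reciprocity: (63/143) = -1·(143/63) since 63 mod 4 = 3, 143 mod 4 = 3; sign now -1
(143/63) = (17/63)   [reduce mod 63]
reciprocity: (17/63) = +1·(63/17) since 17 mod 4 = 1, 63 mod 4 = 3; sign now -1
(63/17) = (12/17)   [reduce mod 17]
12 = 2^2·3; (2/17) = +1 since 17 mod 8 = 1, so (12/17) = (+1)^2·(3/17); sign now -1
reciprocity: (3/17) = +1·(17/3) since 3 mod 4 = 3, 17 mod 4 = 1; sign now -1
(17/3) = (2/3)   [reduce mod 3]
2 = 2^1·1; (2/3) = -1 since 3 mod 8 = 3, so (2/3) = (-1)^1·(1/3); sign now +1
(1/3) = 1; final value = sign = +1

1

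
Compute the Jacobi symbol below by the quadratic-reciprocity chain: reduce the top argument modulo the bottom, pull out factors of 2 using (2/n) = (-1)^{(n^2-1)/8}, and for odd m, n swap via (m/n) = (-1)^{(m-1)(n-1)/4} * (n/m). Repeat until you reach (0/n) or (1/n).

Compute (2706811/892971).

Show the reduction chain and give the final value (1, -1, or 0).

(2706811/892971) = (27898/892971)   [reduce mod 892971]
27898 = 2^1·13949; (2/892971) = -1 since 892971 mod 8 = 3, so (27898/892971) = (-1)^1·(13949/892971); sign now -1
reciprocity: (13949/892971) = +1·(892971/13949) since 13949 mod 4 = 1, 892971 mod 4 = 3; sign now -1
(892971/13949) = (235/13949)   [reduce mod 13949]
reciprocity: (235/13949) = +1·(13949/235) since 235 mod 4 = 3, 13949 mod 4 = 1; sign now -1
(13949/235) = (84/235)   [reduce mod 235]
84 = 2^2·21; (2/235) = -1 since 235 mod 8 = 3, so (84/235) = (-1)^2·(21/235); sign now -1
reciprocity: (21/235) = +1·(235/21) since 21 mod 4 = 1, 235 mod 4 = 3; sign now -1
(235/21) = (4/21)   [reduce mod 21]
4 = 2^2·1; (2/21) = -1 since 21 mod 8 = 5, so (4/21) = (-1)^2·(1/21); sign now -1
(1/21) = 1; final value = sign = -1

-1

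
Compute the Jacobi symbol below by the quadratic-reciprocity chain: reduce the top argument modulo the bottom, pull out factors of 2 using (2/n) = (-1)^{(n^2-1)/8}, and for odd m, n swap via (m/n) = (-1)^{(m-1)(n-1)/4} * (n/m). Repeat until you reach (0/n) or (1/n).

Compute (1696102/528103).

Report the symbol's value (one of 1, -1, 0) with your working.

1

(1696102/528103) = (111793/528103)   [reduce mod 528103]
reciprocity: (111793/528103) = +1·(528103/111793) since 111793 mod 4 = 1, 528103 mod 4 = 3; sign now +1
(528103/111793) = (80931/111793)   [reduce mod 111793]
reciprocity: (80931/111793) = +1·(111793/80931) since 80931 mod 4 = 3, 111793 mod 4 = 1; sign now +1
(111793/80931) = (30862/80931)   [reduce mod 80931]
30862 = 2^1·15431; (2/80931) = -1 since 80931 mod 8 = 3, so (30862/80931) = (-1)^1·(15431/80931); sign now -1
reciprocity: (15431/80931) = -1·(80931/15431) since 15431 mod 4 = 3, 80931 mod 4 = 3; sign now +1
(80931/15431) = (3776/15431)   [reduce mod 15431]
3776 = 2^6·59; (2/15431) = +1 since 15431 mod 8 = 7, so (3776/15431) = (+1)^6·(59/15431); sign now +1
reciprocity: (59/15431) = -1·(15431/59) since 59 mod 4 = 3, 15431 mod 4 = 3; sign now -1
(15431/59) = (32/59)   [reduce mod 59]
32 = 2^5·1; (2/59) = -1 since 59 mod 8 = 3, so (32/59) = (-1)^5·(1/59); sign now +1
(1/59) = 1; final value = sign = +1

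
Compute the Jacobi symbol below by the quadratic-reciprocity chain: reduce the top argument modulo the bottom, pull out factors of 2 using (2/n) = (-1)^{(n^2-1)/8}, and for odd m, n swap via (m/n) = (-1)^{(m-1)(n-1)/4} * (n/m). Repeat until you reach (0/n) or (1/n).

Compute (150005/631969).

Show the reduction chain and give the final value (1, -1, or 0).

reciprocity: (150005/631969) = +1·(631969/150005) since 150005 mod 4 = 1, 631969 mod 4 = 1; sign now +1
(631969/150005) = (31949/150005)   [reduce mod 150005]
reciprocity: (31949/150005) = +1·(150005/31949) since 31949 mod 4 = 1, 150005 mod 4 = 1; sign now +1
(150005/31949) = (22209/31949)   [reduce mod 31949]
reciprocity: (22209/31949) = +1·(31949/22209) since 22209 mod 4 = 1, 31949 mod 4 = 1; sign now +1
(31949/22209) = (9740/22209)   [reduce mod 22209]
9740 = 2^2·2435; (2/22209) = +1 since 22209 mod 8 = 1, so (9740/22209) = (+1)^2·(2435/22209); sign now +1
reciprocity: (2435/22209) = +1·(22209/2435) since 2435 mod 4 = 3, 22209 mod 4 = 1; sign now +1
(22209/2435) = (294/2435)   [reduce mod 2435]
294 = 2^1·147; (2/2435) = -1 since 2435 mod 8 = 3, so (294/2435) = (-1)^1·(147/2435); sign now -1
reciprocity: (147/2435) = -1·(2435/147) since 147 mod 4 = 3, 2435 mod 4 = 3; sign now +1
(2435/147) = (83/147)   [reduce mod 147]
reciprocity: (83/147) = -1·(147/83) since 83 mod 4 = 3, 147 mod 4 = 3; sign now -1
(147/83) = (64/83)   [reduce mod 83]
64 = 2^6·1; (2/83) = -1 since 83 mod 8 = 3, so (64/83) = (-1)^6·(1/83); sign now -1
(1/83) = 1; final value = sign = -1

-1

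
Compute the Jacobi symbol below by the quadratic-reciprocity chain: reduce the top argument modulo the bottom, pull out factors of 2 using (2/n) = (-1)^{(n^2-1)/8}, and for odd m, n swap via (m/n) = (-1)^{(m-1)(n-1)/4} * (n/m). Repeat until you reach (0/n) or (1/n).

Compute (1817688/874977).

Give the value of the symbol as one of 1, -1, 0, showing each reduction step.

0

(1817688/874977): 1817688 mod 874977 = 67734, so (1817688/874977) = (67734/874977)
factor out 2^1: 67734 = 2^1·33867; with 874977 mod 8 = 1, (2/874977) = +1; sign now +1; continue with (33867/874977)
flip (33867/874977) -> (874977/33867): both odd, 33867 mod 4 = 3, 874977 mod 4 = 1, so the flip contributes +1; sign now +1
(874977/33867): 874977 mod 33867 = 28302, so (874977/33867) = (28302/33867)
factor out 2^1: 28302 = 2^1·14151; with 33867 mod 8 = 3, (2/33867) = -1; sign now -1; continue with (14151/33867)
flip (14151/33867) -> (33867/14151): both odd, 14151 mod 4 = 3, 33867 mod 4 = 3, so the flip contributes -1; sign now +1
(33867/14151): 33867 mod 14151 = 5565, so (33867/14151) = (5565/14151)
flip (5565/14151) -> (14151/5565): both odd, 5565 mod 4 = 1, 14151 mod 4 = 3, so the flip contributes +1; sign now +1
(14151/5565): 14151 mod 5565 = 3021, so (14151/5565) = (3021/5565)
flip (3021/5565) -> (5565/3021): both odd, 3021 mod 4 = 1, 5565 mod 4 = 1, so the flip contributes +1; sign now +1
(5565/3021): 5565 mod 3021 = 2544, so (5565/3021) = (2544/3021)
factor out 2^4: 2544 = 2^4·159; with 3021 mod 8 = 5, (2/3021) = -1; sign now +1; continue with (159/3021)
flip (159/3021) -> (3021/159): both odd, 159 mod 4 = 3, 3021 mod 4 = 1, so the flip contributes +1; sign now +1
(3021/159): 3021 mod 159 = 0, so (3021/159) = (0/159)
reached (0/159); gcd(a, n) > 1, so (0/159) = 0 and the symbol is 0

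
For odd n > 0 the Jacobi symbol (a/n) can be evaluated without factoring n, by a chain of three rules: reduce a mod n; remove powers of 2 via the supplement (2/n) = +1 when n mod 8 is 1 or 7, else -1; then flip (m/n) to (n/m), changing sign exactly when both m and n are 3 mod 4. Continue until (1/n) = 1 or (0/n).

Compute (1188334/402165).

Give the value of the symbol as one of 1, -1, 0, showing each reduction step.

(1188334/402165): 1188334 mod 402165 = 384004, so (1188334/402165) = (384004/402165)
factor out 2^2: 384004 = 2^2·96001; with 402165 mod 8 = 5, (2/402165) = -1; sign now +1; continue with (96001/402165)
flip (96001/402165) -> (402165/96001): both odd, 96001 mod 4 = 1, 402165 mod 4 = 1, so the flip contributes +1; sign now +1
(402165/96001): 402165 mod 96001 = 18161, so (402165/96001) = (18161/96001)
flip (18161/96001) -> (96001/18161): both odd, 18161 mod 4 = 1, 96001 mod 4 = 1, so the flip contributes +1; sign now +1
(96001/18161): 96001 mod 18161 = 5196, so (96001/18161) = (5196/18161)
factor out 2^2: 5196 = 2^2·1299; with 18161 mod 8 = 1, (2/18161) = +1; sign now +1; continue with (1299/18161)
flip (1299/18161) -> (18161/1299): both odd, 1299 mod 4 = 3, 18161 mod 4 = 1, so the flip contributes +1; sign now +1
(18161/1299): 18161 mod 1299 = 1274, so (18161/1299) = (1274/1299)
factor out 2^1: 1274 = 2^1·637; with 1299 mod 8 = 3, (2/1299) = -1; sign now -1; continue with (637/1299)
flip (637/1299) -> (1299/637): both odd, 637 mod 4 = 1, 1299 mod 4 = 3, so the flip contributes +1; sign now -1
(1299/637): 1299 mod 637 = 25, so (1299/637) = (25/637)
flip (25/637) -> (637/25): both odd, 25 mod 4 = 1, 637 mod 4 = 1, so the flip contributes +1; sign now -1
(637/25): 637 mod 25 = 12, so (637/25) = (12/25)
factor out 2^2: 12 = 2^2·3; with 25 mod 8 = 1, (2/25) = +1; sign now -1; continue with (3/25)
flip (3/25) -> (25/3): both odd, 3 mod 4 = 3, 25 mod 4 = 1, so the flip contributes +1; sign now -1
(25/3): 25 mod 3 = 1, so (25/3) = (1/3)
reached (1/3) = 1, so the symbol is -1

-1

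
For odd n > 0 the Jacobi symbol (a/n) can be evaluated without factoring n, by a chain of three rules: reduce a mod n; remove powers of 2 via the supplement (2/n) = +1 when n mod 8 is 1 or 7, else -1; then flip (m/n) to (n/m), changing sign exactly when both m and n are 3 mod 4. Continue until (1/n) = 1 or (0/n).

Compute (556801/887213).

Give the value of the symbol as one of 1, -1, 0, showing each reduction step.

0

reciprocity: (556801/887213) = +1·(887213/556801) since 556801 mod 4 = 1, 887213 mod 4 = 1; sign now +1
(887213/556801) = (330412/556801)   [reduce mod 556801]
330412 = 2^2·82603; (2/556801) = +1 since 556801 mod 8 = 1, so (330412/556801) = (+1)^2·(82603/556801); sign now +1
reciprocity: (82603/556801) = +1·(556801/82603) since 82603 mod 4 = 3, 556801 mod 4 = 1; sign now +1
(556801/82603) = (61183/82603)   [reduce mod 82603]
reciprocity: (61183/82603) = -1·(82603/61183) since 61183 mod 4 = 3, 82603 mod 4 = 3; sign now -1
(82603/61183) = (21420/61183)   [reduce mod 61183]
21420 = 2^2·5355; (2/61183) = +1 since 61183 mod 8 = 7, so (21420/61183) = (+1)^2·(5355/61183); sign now -1
reciprocity: (5355/61183) = -1·(61183/5355) since 5355 mod 4 = 3, 61183 mod 4 = 3; sign now +1
(61183/5355) = (2278/5355)   [reduce mod 5355]
2278 = 2^1·1139; (2/5355) = -1 since 5355 mod 8 = 3, so (2278/5355) = (-1)^1·(1139/5355); sign now -1
reciprocity: (1139/5355) = -1·(5355/1139) since 1139 mod 4 = 3, 5355 mod 4 = 3; sign now +1
(5355/1139) = (799/1139)   [reduce mod 1139]
reciprocity: (799/1139) = -1·(1139/799) since 799 mod 4 = 3, 1139 mod 4 = 3; sign now -1
(1139/799) = (340/799)   [reduce mod 799]
340 = 2^2·85; (2/799) = +1 since 799 mod 8 = 7, so (340/799) = (+1)^2·(85/799); sign now -1
reciprocity: (85/799) = +1·(799/85) since 85 mod 4 = 1, 799 mod 4 = 3; sign now -1
(799/85) = (34/85)   [reduce mod 85]
34 = 2^1·17; (2/85) = -1 since 85 mod 8 = 5, so (34/85) = (-1)^1·(17/85); sign now +1
reciprocity: (17/85) = +1·(85/17) since 17 mod 4 = 1, 85 mod 4 = 1; sign now +1
(85/17) = (0/17)   [reduce mod 17]
(0/17) = 0   [gcd(a, n) > 1]; final value = 0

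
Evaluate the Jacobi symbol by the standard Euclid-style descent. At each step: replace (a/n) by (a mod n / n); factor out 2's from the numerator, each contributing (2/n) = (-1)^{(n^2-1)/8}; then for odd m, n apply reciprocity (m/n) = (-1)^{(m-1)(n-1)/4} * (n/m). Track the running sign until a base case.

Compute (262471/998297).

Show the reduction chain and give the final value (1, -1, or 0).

1

flip (262471/998297) -> (998297/262471): both odd, 262471 mod 4 = 3, 998297 mod 4 = 1, so the flip contributes +1; sign now +1
(998297/262471): 998297 mod 262471 = 210884, so (998297/262471) = (210884/262471)
factor out 2^2: 210884 = 2^2·52721; with 262471 mod 8 = 7, (2/262471) = +1; sign now +1; continue with (52721/262471)
flip (52721/262471) -> (262471/52721): both odd, 52721 mod 4 = 1, 262471 mod 4 = 3, so the flip contributes +1; sign now +1
(262471/52721): 262471 mod 52721 = 51587, so (262471/52721) = (51587/52721)
flip (51587/52721) -> (52721/51587): both odd, 51587 mod 4 = 3, 52721 mod 4 = 1, so the flip contributes +1; sign now +1
(52721/51587): 52721 mod 51587 = 1134, so (52721/51587) = (1134/51587)
factor out 2^1: 1134 = 2^1·567; with 51587 mod 8 = 3, (2/51587) = -1; sign now -1; continue with (567/51587)
flip (567/51587) -> (51587/567): both odd, 567 mod 4 = 3, 51587 mod 4 = 3, so the flip contributes -1; sign now +1
(51587/567): 51587 mod 567 = 557, so (51587/567) = (557/567)
flip (557/567) -> (567/557): both odd, 557 mod 4 = 1, 567 mod 4 = 3, so the flip contributes +1; sign now +1
(567/557): 567 mod 557 = 10, so (567/557) = (10/557)
factor out 2^1: 10 = 2^1·5; with 557 mod 8 = 5, (2/557) = -1; sign now -1; continue with (5/557)
flip (5/557) -> (557/5): both odd, 5 mod 4 = 1, 557 mod 4 = 1, so the flip contributes +1; sign now -1
(557/5): 557 mod 5 = 2, so (557/5) = (2/5)
factor out 2^1: 2 = 2^1·1; with 5 mod 8 = 5, (2/5) = -1; sign now +1; continue with (1/5)
reached (1/5) = 1, so the symbol is +1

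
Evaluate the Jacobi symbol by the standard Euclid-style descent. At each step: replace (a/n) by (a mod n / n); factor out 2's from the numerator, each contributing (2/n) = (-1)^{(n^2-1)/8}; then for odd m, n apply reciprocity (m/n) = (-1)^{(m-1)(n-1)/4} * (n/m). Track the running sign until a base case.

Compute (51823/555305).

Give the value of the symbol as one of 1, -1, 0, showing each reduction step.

flip (51823/555305) -> (555305/51823): both odd, 51823 mod 4 = 3, 555305 mod 4 = 1, so the flip contributes +1; sign now +1
(555305/51823): 555305 mod 51823 = 37075, so (555305/51823) = (37075/51823)
flip (37075/51823) -> (51823/37075): both odd, 37075 mod 4 = 3, 51823 mod 4 = 3, so the flip contributes -1; sign now -1
(51823/37075): 51823 mod 37075 = 14748, so (51823/37075) = (14748/37075)
factor out 2^2: 14748 = 2^2·3687; with 37075 mod 8 = 3, (2/37075) = -1; sign now -1; continue with (3687/37075)
flip (3687/37075) -> (37075/3687): both odd, 3687 mod 4 = 3, 37075 mod 4 = 3, so the flip contributes -1; sign now +1
(37075/3687): 37075 mod 3687 = 205, so (37075/3687) = (205/3687)
flip (205/3687) -> (3687/205): both odd, 205 mod 4 = 1, 3687 mod 4 = 3, so the flip contributes +1; sign now +1
(3687/205): 3687 mod 205 = 202, so (3687/205) = (202/205)
factor out 2^1: 202 = 2^1·101; with 205 mod 8 = 5, (2/205) = -1; sign now -1; continue with (101/205)
flip (101/205) -> (205/101): both odd, 101 mod 4 = 1, 205 mod 4 = 1, so the flip contributes +1; sign now -1
(205/101): 205 mod 101 = 3, so (205/101) = (3/101)
flip (3/101) -> (101/3): both odd, 3 mod 4 = 3, 101 mod 4 = 1, so the flip contributes +1; sign now -1
(101/3): 101 mod 3 = 2, so (101/3) = (2/3)
factor out 2^1: 2 = 2^1·1; with 3 mod 8 = 3, (2/3) = -1; sign now +1; continue with (1/3)
reached (1/3) = 1, so the symbol is +1

1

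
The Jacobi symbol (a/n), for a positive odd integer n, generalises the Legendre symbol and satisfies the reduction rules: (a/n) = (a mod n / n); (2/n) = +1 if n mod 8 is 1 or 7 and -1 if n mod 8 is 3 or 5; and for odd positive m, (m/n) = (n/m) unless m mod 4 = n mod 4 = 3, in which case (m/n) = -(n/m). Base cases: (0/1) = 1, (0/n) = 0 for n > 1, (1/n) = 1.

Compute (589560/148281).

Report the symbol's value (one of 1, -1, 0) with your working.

(589560/148281) = (144717/148281)   [reduce mod 148281]
reciprocity: (144717/148281) = +1·(148281/144717) since 144717 mod 4 = 1, 148281 mod 4 = 1; sign now +1
(148281/144717) = (3564/144717)   [reduce mod 144717]
3564 = 2^2·891; (2/144717) = -1 since 144717 mod 8 = 5, so (3564/144717) = (-1)^2·(891/144717); sign now +1
reciprocity: (891/144717) = +1·(144717/891) since 891 mod 4 = 3, 144717 mod 4 = 1; sign now +1
(144717/891) = (375/891)   [reduce mod 891]
reciprocity: (375/891) = -1·(891/375) since 375 mod 4 = 3, 891 mod 4 = 3; sign now -1
(891/375) = (141/375)   [reduce mod 375]
reciprocity: (141/375) = +1·(375/141) since 141 mod 4 = 1, 375 mod 4 = 3; sign now -1
(375/141) = (93/141)   [reduce mod 141]
reciprocity: (93/141) = +1·(141/93) since 93 mod 4 = 1, 141 mod 4 = 1; sign now -1
(141/93) = (48/93)   [reduce mod 93]
48 = 2^4·3; (2/93) = -1 since 93 mod 8 = 5, so (48/93) = (-1)^4·(3/93); sign now -1
reciprocity: (3/93) = +1·(93/3) since 3 mod 4 = 3, 93 mod 4 = 1; sign now -1
(93/3) = (0/3)   [reduce mod 3]
(0/3) = 0   [gcd(a, n) > 1]; final value = 0

0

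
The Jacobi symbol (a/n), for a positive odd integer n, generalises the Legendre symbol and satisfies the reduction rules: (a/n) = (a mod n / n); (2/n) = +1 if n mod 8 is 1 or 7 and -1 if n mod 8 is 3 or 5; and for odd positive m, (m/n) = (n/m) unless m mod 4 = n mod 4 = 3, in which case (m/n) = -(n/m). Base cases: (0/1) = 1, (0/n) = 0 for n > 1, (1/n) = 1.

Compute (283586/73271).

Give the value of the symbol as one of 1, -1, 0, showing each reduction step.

(283586/73271): 283586 mod 73271 = 63773, so (283586/73271) = (63773/73271)
flip (63773/73271) -> (73271/63773): both odd, 63773 mod 4 = 1, 73271 mod 4 = 3, so the flip contributes +1; sign now +1
(73271/63773): 73271 mod 63773 = 9498, so (73271/63773) = (9498/63773)
factor out 2^1: 9498 = 2^1·4749; with 63773 mod 8 = 5, (2/63773) = -1; sign now -1; continue with (4749/63773)
flip (4749/63773) -> (63773/4749): both odd, 4749 mod 4 = 1, 63773 mod 4 = 1, so the flip contributes +1; sign now -1
(63773/4749): 63773 mod 4749 = 2036, so (63773/4749) = (2036/4749)
factor out 2^2: 2036 = 2^2·509; with 4749 mod 8 = 5, (2/4749) = -1; sign now -1; continue with (509/4749)
flip (509/4749) -> (4749/509): both odd, 509 mod 4 = 1, 4749 mod 4 = 1, so the flip contributes +1; sign now -1
(4749/509): 4749 mod 509 = 168, so (4749/509) = (168/509)
factor out 2^3: 168 = 2^3·21; with 509 mod 8 = 5, (2/509) = -1; sign now +1; continue with (21/509)
flip (21/509) -> (509/21): both odd, 21 mod 4 = 1, 509 mod 4 = 1, so the flip contributes +1; sign now +1
(509/21): 509 mod 21 = 5, so (509/21) = (5/21)
flip (5/21) -> (21/5): both odd, 5 mod 4 = 1, 21 mod 4 = 1, so the flip contributes +1; sign now +1
(21/5): 21 mod 5 = 1, so (21/5) = (1/5)
reached (1/5) = 1, so the symbol is +1

1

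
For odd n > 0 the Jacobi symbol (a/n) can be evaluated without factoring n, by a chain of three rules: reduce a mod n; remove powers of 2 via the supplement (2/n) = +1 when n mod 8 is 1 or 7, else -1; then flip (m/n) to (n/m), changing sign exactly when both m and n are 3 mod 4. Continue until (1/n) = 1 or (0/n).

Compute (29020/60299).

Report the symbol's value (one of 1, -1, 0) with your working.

29020 = 2^2·7255; (2/60299) = -1 since 60299 mod 8 = 3, so (29020/60299) = (-1)^2·(7255/60299); sign now +1
reciprocity: (7255/60299) = -1·(60299/7255) since 7255 mod 4 = 3, 60299 mod 4 = 3; sign now -1
(60299/7255) = (2259/7255)   [reduce mod 7255]
reciprocity: (2259/7255) = -1·(7255/2259) since 2259 mod 4 = 3, 7255 mod 4 = 3; sign now +1
(7255/2259) = (478/2259)   [reduce mod 2259]
478 = 2^1·239; (2/2259) = -1 since 2259 mod 8 = 3, so (478/2259) = (-1)^1·(239/2259); sign now -1
reciprocity: (239/2259) = -1·(2259/239) since 239 mod 4 = 3, 2259 mod 4 = 3; sign now +1
(2259/239) = (108/239)   [reduce mod 239]
108 = 2^2·27; (2/239) = +1 since 239 mod 8 = 7, so (108/239) = (+1)^2·(27/239); sign now +1
reciprocity: (27/239) = -1·(239/27) since 27 mod 4 = 3, 239 mod 4 = 3; sign now -1
(239/27) = (23/27)   [reduce mod 27]
reciprocity: (23/27) = -1·(27/23) since 23 mod 4 = 3, 27 mod 4 = 3; sign now +1
(27/23) = (4/23)   [reduce mod 23]
4 = 2^2·1; (2/23) = +1 since 23 mod 8 = 7, so (4/23) = (+1)^2·(1/23); sign now +1
(1/23) = 1; final value = sign = +1

1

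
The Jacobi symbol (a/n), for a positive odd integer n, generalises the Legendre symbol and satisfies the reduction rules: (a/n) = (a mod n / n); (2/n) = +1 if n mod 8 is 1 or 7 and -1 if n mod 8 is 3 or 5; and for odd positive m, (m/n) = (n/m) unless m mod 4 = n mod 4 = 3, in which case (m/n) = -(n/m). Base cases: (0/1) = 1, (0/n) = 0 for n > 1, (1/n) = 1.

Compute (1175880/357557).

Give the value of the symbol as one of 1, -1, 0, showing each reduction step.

1

(1175880/357557): 1175880 mod 357557 = 103209, so (1175880/357557) = (103209/357557)
flip (103209/357557) -> (357557/103209): both odd, 103209 mod 4 = 1, 357557 mod 4 = 1, so the flip contributes +1; sign now +1
(357557/103209): 357557 mod 103209 = 47930, so (357557/103209) = (47930/103209)
factor out 2^1: 47930 = 2^1·23965; with 103209 mod 8 = 1, (2/103209) = +1; sign now +1; continue with (23965/103209)
flip (23965/103209) -> (103209/23965): both odd, 23965 mod 4 = 1, 103209 mod 4 = 1, so the flip contributes +1; sign now +1
(103209/23965): 103209 mod 23965 = 7349, so (103209/23965) = (7349/23965)
flip (7349/23965) -> (23965/7349): both odd, 7349 mod 4 = 1, 23965 mod 4 = 1, so the flip contributes +1; sign now +1
(23965/7349): 23965 mod 7349 = 1918, so (23965/7349) = (1918/7349)
factor out 2^1: 1918 = 2^1·959; with 7349 mod 8 = 5, (2/7349) = -1; sign now -1; continue with (959/7349)
flip (959/7349) -> (7349/959): both odd, 959 mod 4 = 3, 7349 mod 4 = 1, so the flip contributes +1; sign now -1
(7349/959): 7349 mod 959 = 636, so (7349/959) = (636/959)
factor out 2^2: 636 = 2^2·159; with 959 mod 8 = 7, (2/959) = +1; sign now -1; continue with (159/959)
flip (159/959) -> (959/159): both odd, 159 mod 4 = 3, 959 mod 4 = 3, so the flip contributes -1; sign now +1
(959/159): 959 mod 159 = 5, so (959/159) = (5/159)
flip (5/159) -> (159/5): both odd, 5 mod 4 = 1, 159 mod 4 = 3, so the flip contributes +1; sign now +1
(159/5): 159 mod 5 = 4, so (159/5) = (4/5)
factor out 2^2: 4 = 2^2·1; with 5 mod 8 = 5, (2/5) = -1; sign now +1; continue with (1/5)
reached (1/5) = 1, so the symbol is +1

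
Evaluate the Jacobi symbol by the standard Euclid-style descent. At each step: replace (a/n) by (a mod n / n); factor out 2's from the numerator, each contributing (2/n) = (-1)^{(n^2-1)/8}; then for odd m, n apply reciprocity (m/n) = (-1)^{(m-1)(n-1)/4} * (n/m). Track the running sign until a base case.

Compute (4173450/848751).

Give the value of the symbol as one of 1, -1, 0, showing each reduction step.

(4173450/848751) = (778446/848751)   [reduce mod 848751]
778446 = 2^1·389223; (2/848751) = +1 since 848751 mod 8 = 7, so (778446/848751) = (+1)^1·(389223/848751); sign now +1
reciprocity: (389223/848751) = -1·(848751/389223) since 389223 mod 4 = 3, 848751 mod 4 = 3; sign now -1
(848751/389223) = (70305/389223)   [reduce mod 389223]
reciprocity: (70305/389223) = +1·(389223/70305) since 70305 mod 4 = 1, 389223 mod 4 = 3; sign now -1
(389223/70305) = (37698/70305)   [reduce mod 70305]
37698 = 2^1·18849; (2/70305) = +1 since 70305 mod 8 = 1, so (37698/70305) = (+1)^1·(18849/70305); sign now -1
reciprocity: (18849/70305) = +1·(70305/18849) since 18849 mod 4 = 1, 70305 mod 4 = 1; sign now -1
(70305/18849) = (13758/18849)   [reduce mod 18849]
13758 = 2^1·6879; (2/18849) = +1 since 18849 mod 8 = 1, so (13758/18849) = (+1)^1·(6879/18849); sign now -1
reciprocity: (6879/18849) = +1·(18849/6879) since 6879 mod 4 = 3, 18849 mod 4 = 1; sign now -1
(18849/6879) = (5091/6879)   [reduce mod 6879]
reciprocity: (5091/6879) = -1·(6879/5091) since 5091 mod 4 = 3, 6879 mod 4 = 3; sign now +1
(6879/5091) = (1788/5091)   [reduce mod 5091]
1788 = 2^2·447; (2/5091) = -1 since 5091 mod 8 = 3, so (1788/5091) = (-1)^2·(447/5091); sign now +1
reciprocity: (447/5091) = -1·(5091/447) since 447 mod 4 = 3, 5091 mod 4 = 3; sign now -1
(5091/447) = (174/447)   [reduce mod 447]
174 = 2^1·87; (2/447) = +1 since 447 mod 8 = 7, so (174/447) = (+1)^1·(87/447); sign now -1
reciprocity: (87/447) = -1·(447/87) since 87 mod 4 = 3, 447 mod 4 = 3; sign now +1
(447/87) = (12/87)   [reduce mod 87]
12 = 2^2·3; (2/87) = +1 since 87 mod 8 = 7, so (12/87) = (+1)^2·(3/87); sign now +1
reciprocity: (3/87) = -1·(87/3) since 3 mod 4 = 3, 87 mod 4 = 3; sign now -1
(87/3) = (0/3)   [reduce mod 3]
(0/3) = 0   [gcd(a, n) > 1]; final value = 0

0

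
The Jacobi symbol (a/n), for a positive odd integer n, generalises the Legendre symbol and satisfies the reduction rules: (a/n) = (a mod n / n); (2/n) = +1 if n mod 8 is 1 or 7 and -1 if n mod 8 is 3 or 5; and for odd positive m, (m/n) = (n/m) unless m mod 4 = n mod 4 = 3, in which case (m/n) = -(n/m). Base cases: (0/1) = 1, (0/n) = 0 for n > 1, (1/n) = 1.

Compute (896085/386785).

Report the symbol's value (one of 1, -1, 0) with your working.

0

(896085/386785): 896085 mod 386785 = 122515, so (896085/386785) = (122515/386785)
flip (122515/386785) -> (386785/122515): both odd, 122515 mod 4 = 3, 386785 mod 4 = 1, so the flip contributes +1; sign now +1
(386785/122515): 386785 mod 122515 = 19240, so (386785/122515) = (19240/122515)
factor out 2^3: 19240 = 2^3·2405; with 122515 mod 8 = 3, (2/122515) = -1; sign now -1; continue with (2405/122515)
flip (2405/122515) -> (122515/2405): both odd, 2405 mod 4 = 1, 122515 mod 4 = 3, so the flip contributes +1; sign now -1
(122515/2405): 122515 mod 2405 = 2265, so (122515/2405) = (2265/2405)
flip (2265/2405) -> (2405/2265): both odd, 2265 mod 4 = 1, 2405 mod 4 = 1, so the flip contributes +1; sign now -1
(2405/2265): 2405 mod 2265 = 140, so (2405/2265) = (140/2265)
factor out 2^2: 140 = 2^2·35; with 2265 mod 8 = 1, (2/2265) = +1; sign now -1; continue with (35/2265)
flip (35/2265) -> (2265/35): both odd, 35 mod 4 = 3, 2265 mod 4 = 1, so the flip contributes +1; sign now -1
(2265/35): 2265 mod 35 = 25, so (2265/35) = (25/35)
flip (25/35) -> (35/25): both odd, 25 mod 4 = 1, 35 mod 4 = 3, so the flip contributes +1; sign now -1
(35/25): 35 mod 25 = 10, so (35/25) = (10/25)
factor out 2^1: 10 = 2^1·5; with 25 mod 8 = 1, (2/25) = +1; sign now -1; continue with (5/25)
flip (5/25) -> (25/5): both odd, 5 mod 4 = 1, 25 mod 4 = 1, so the flip contributes +1; sign now -1
(25/5): 25 mod 5 = 0, so (25/5) = (0/5)
reached (0/5); gcd(a, n) > 1, so (0/5) = 0 and the symbol is 0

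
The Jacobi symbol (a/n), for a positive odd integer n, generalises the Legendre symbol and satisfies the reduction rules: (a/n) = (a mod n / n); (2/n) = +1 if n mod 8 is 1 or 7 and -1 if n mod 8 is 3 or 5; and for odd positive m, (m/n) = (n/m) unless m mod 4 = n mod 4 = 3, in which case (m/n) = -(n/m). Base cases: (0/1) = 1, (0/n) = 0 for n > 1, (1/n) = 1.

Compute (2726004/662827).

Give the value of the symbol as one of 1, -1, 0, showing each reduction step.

(2726004/662827) = (74696/662827)   [reduce mod 662827]
74696 = 2^3·9337; (2/662827) = -1 since 662827 mod 8 = 3, so (74696/662827) = (-1)^3·(9337/662827); sign now -1
reciprocity: (9337/662827) = +1·(662827/9337) since 9337 mod 4 = 1, 662827 mod 4 = 3; sign now -1
(662827/9337) = (9237/9337)   [reduce mod 9337]
reciprocity: (9237/9337) = +1·(9337/9237) since 9237 mod 4 = 1, 9337 mod 4 = 1; sign now -1
(9337/9237) = (100/9237)   [reduce mod 9237]
100 = 2^2·25; (2/9237) = -1 since 9237 mod 8 = 5, so (100/9237) = (-1)^2·(25/9237); sign now -1
reciprocity: (25/9237) = +1·(9237/25) since 25 mod 4 = 1, 9237 mod 4 = 1; sign now -1
(9237/25) = (12/25)   [reduce mod 25]
12 = 2^2·3; (2/25) = +1 since 25 mod 8 = 1, so (12/25) = (+1)^2·(3/25); sign now -1
reciprocity: (3/25) = +1·(25/3) since 3 mod 4 = 3, 25 mod 4 = 1; sign now -1
(25/3) = (1/3)   [reduce mod 3]
(1/3) = 1; final value = sign = -1

-1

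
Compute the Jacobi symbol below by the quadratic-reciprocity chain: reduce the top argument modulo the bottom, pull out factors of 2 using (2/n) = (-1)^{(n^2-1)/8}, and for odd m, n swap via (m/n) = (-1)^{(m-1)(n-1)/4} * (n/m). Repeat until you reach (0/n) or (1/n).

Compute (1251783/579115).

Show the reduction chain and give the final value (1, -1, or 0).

(1251783/579115) = (93553/579115)   [reduce mod 579115]
reciprocity: (93553/579115) = +1·(579115/93553) since 93553 mod 4 = 1, 579115 mod 4 = 3; sign now +1
(579115/93553) = (17797/93553)   [reduce mod 93553]
reciprocity: (17797/93553) = +1·(93553/17797) since 17797 mod 4 = 1, 93553 mod 4 = 1; sign now +1
(93553/17797) = (4568/17797)   [reduce mod 17797]
4568 = 2^3·571; (2/17797) = -1 since 17797 mod 8 = 5, so (4568/17797) = (-1)^3·(571/17797); sign now -1
reciprocity: (571/17797) = +1·(17797/571) since 571 mod 4 = 3, 17797 mod 4 = 1; sign now -1
(17797/571) = (96/571)   [reduce mod 571]
96 = 2^5·3; (2/571) = -1 since 571 mod 8 = 3, so (96/571) = (-1)^5·(3/571); sign now +1
reciprocity: (3/571) = -1·(571/3) since 3 mod 4 = 3, 571 mod 4 = 3; sign now -1
(571/3) = (1/3)   [reduce mod 3]
(1/3) = 1; final value = sign = -1

-1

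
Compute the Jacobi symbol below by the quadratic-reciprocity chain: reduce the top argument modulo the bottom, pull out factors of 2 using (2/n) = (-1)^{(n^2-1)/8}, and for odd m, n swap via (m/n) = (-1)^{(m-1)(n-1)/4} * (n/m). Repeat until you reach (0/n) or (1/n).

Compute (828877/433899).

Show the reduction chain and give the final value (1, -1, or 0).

(828877/433899) = (394978/433899)   [reduce mod 433899]
394978 = 2^1·197489; (2/433899) = -1 since 433899 mod 8 = 3, so (394978/433899) = (-1)^1·(197489/433899); sign now -1
reciprocity: (197489/433899) = +1·(433899/197489) since 197489 mod 4 = 1, 433899 mod 4 = 3; sign now -1
(433899/197489) = (38921/197489)   [reduce mod 197489]
reciprocity: (38921/197489) = +1·(197489/38921) since 38921 mod 4 = 1, 197489 mod 4 = 1; sign now -1
(197489/38921) = (2884/38921)   [reduce mod 38921]
2884 = 2^2·721; (2/38921) = +1 since 38921 mod 8 = 1, so (2884/38921) = (+1)^2·(721/38921); sign now -1
reciprocity: (721/38921) = +1·(38921/721) since 721 mod 4 = 1, 38921 mod 4 = 1; sign now -1
(38921/721) = (708/721)   [reduce mod 721]
708 = 2^2·177; (2/721) = +1 since 721 mod 8 = 1, so (708/721) = (+1)^2·(177/721); sign now -1
reciprocity: (177/721) = +1·(721/177) since 177 mod 4 = 1, 721 mod 4 = 1; sign now -1
(721/177) = (13/177)   [reduce mod 177]
reciprocity: (13/177) = +1·(177/13) since 13 mod 4 = 1, 177 mod 4 = 1; sign now -1
(177/13) = (8/13)   [reduce mod 13]
8 = 2^3·1; (2/13) = -1 since 13 mod 8 = 5, so (8/13) = (-1)^3·(1/13); sign now +1
(1/13) = 1; final value = sign = +1

1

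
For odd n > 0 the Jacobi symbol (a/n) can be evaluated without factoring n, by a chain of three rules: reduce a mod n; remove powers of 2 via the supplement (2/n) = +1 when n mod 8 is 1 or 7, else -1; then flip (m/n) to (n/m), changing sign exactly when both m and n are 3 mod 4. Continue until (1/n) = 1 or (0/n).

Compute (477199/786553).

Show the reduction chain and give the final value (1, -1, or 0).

reciprocity: (477199/786553) = +1·(786553/477199) since 477199 mod 4 = 3, 786553 mod 4 = 1; sign now +1
(786553/477199) = (309354/477199)   [reduce mod 477199]
309354 = 2^1·154677; (2/477199) = +1 since 477199 mod 8 = 7, so (309354/477199) = (+1)^1·(154677/477199); sign now +1
reciprocity: (154677/477199) = +1·(477199/154677) since 154677 mod 4 = 1, 477199 mod 4 = 3; sign now +1
(477199/154677) = (13168/154677)   [reduce mod 154677]
13168 = 2^4·823; (2/154677) = -1 since 154677 mod 8 = 5, so (13168/154677) = (-1)^4·(823/154677); sign now +1
reciprocity: (823/154677) = +1·(154677/823) since 823 mod 4 = 3, 154677 mod 4 = 1; sign now +1
(154677/823) = (776/823)   [reduce mod 823]
776 = 2^3·97; (2/823) = +1 since 823 mod 8 = 7, so (776/823) = (+1)^3·(97/823); sign now +1
reciprocity: (97/823) = +1·(823/97) since 97 mod 4 = 1, 823 mod 4 = 3; sign now +1
(823/97) = (47/97)   [reduce mod 97]
reciprocity: (47/97) = +1·(97/47) since 47 mod 4 = 3, 97 mod 4 = 1; sign now +1
(97/47) = (3/47)   [reduce mod 47]
reciprocity: (3/47) = -1·(47/3) since 3 mod 4 = 3, 47 mod 4 = 3; sign now -1
(47/3) = (2/3)   [reduce mod 3]
2 = 2^1·1; (2/3) = -1 since 3 mod 8 = 3, so (2/3) = (-1)^1·(1/3); sign now +1
(1/3) = 1; final value = sign = +1

1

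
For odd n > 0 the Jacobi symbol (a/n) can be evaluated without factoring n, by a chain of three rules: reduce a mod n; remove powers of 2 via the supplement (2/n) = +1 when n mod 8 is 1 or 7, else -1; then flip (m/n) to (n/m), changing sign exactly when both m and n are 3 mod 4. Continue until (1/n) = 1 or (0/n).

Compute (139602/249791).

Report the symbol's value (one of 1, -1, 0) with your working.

0

factor out 2^1: 139602 = 2^1·69801; with 249791 mod 8 = 7, (2/249791) = +1; sign now +1; continue with (69801/249791)
flip (69801/249791) -> (249791/69801): both odd, 69801 mod 4 = 1, 249791 mod 4 = 3, so the flip contributes +1; sign now +1
(249791/69801): 249791 mod 69801 = 40388, so (249791/69801) = (40388/69801)
factor out 2^2: 40388 = 2^2·10097; with 69801 mod 8 = 1, (2/69801) = +1; sign now +1; continue with (10097/69801)
flip (10097/69801) -> (69801/10097): both odd, 10097 mod 4 = 1, 69801 mod 4 = 1, so the flip contributes +1; sign now +1
(69801/10097): 69801 mod 10097 = 9219, so (69801/10097) = (9219/10097)
flip (9219/10097) -> (10097/9219): both odd, 9219 mod 4 = 3, 10097 mod 4 = 1, so the flip contributes +1; sign now +1
(10097/9219): 10097 mod 9219 = 878, so (10097/9219) = (878/9219)
factor out 2^1: 878 = 2^1·439; with 9219 mod 8 = 3, (2/9219) = -1; sign now -1; continue with (439/9219)
flip (439/9219) -> (9219/439): both odd, 439 mod 4 = 3, 9219 mod 4 = 3, so the flip contributes -1; sign now +1
(9219/439): 9219 mod 439 = 0, so (9219/439) = (0/439)
reached (0/439); gcd(a, n) > 1, so (0/439) = 0 and the symbol is 0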